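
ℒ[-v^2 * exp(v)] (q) -2/(q - 1)^3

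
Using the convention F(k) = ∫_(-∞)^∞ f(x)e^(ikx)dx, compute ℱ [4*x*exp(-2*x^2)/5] sqrt(2)*I*sqrt(pi)*k*exp(-k^2/8)/10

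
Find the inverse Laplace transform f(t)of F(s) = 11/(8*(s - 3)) 11*exp(3*t)/8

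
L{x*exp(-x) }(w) (w + 1) ^(-2) 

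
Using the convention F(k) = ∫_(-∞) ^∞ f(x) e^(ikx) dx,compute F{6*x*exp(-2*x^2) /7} 3*sqrt(2)*I*sqrt(pi)*k*exp(-k^2/8) /28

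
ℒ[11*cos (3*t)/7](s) 11*s/ (7*(s^2 + 9))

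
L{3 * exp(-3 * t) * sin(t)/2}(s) 3/(2 * ((s + 3)^2 + 1))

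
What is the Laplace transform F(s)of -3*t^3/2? -9/s^4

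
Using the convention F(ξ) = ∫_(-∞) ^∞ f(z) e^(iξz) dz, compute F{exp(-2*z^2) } sqrt(2)*sqrt(pi)*exp(-ξ^2/8) /2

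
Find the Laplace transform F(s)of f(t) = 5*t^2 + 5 5/s + 10/s^3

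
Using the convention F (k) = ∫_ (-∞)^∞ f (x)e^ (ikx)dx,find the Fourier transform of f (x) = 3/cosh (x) 3*pi/cosh (pi*k/2)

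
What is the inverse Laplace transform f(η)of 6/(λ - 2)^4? η^3*exp(2*η)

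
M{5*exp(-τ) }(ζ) 5*gamma(ζ) 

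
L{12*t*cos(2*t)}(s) 12*(s^2 - 4)/(s^2 + 4)^2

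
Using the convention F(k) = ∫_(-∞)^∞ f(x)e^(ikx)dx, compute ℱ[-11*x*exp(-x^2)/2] -11*I*sqrt(pi)*k*exp(-k^2/4)/4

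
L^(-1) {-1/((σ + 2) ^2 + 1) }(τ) -exp(-2 * τ) * sin(τ) 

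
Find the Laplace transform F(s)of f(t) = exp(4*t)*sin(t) 1/((s - 4)^2 + 1)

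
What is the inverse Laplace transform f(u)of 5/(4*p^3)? 5*u^2/8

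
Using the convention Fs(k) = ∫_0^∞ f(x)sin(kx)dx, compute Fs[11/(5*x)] 11*pi/10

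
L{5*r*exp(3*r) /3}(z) 5/(3*(z - 3) ^2) 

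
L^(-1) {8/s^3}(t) 4 * t^2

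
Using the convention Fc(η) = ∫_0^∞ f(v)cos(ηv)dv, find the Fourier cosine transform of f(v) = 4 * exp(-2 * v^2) sqrt(2) * sqrt(pi) * exp(-η^2/8)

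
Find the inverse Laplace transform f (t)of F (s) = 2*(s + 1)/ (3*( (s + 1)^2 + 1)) 2*exp (-t)*cos (t)/3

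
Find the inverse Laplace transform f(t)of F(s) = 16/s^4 8*t^3/3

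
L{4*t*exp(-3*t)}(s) 4/(s+3)^2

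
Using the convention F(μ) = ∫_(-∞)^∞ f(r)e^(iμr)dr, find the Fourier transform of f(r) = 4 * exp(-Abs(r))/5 8/(5 * (μ^2 + 1))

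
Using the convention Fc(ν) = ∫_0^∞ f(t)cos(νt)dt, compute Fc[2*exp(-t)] 2/(ν^2 + 1)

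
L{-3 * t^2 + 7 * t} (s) 7/s^2 - 6/s^3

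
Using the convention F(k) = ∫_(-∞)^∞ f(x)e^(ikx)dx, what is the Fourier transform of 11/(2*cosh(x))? 11*pi/(2*cosh(pi*k/2))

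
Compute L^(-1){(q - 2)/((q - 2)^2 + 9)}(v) exp(2*v)*cos(3*v)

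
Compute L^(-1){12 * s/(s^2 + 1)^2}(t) 6 * t * sin(t)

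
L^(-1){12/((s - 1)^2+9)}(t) 4 * exp(t) * sin(3 * t)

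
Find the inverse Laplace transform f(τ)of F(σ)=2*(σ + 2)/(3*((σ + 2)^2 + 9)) 2*exp(-2*τ)*cos(3*τ)/3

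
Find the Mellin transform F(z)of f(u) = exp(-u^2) gamma(z/2)/2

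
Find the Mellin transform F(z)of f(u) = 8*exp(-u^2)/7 4*gamma(z/2)/7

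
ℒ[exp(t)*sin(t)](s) 1/((s - 1) ^2 + 1) 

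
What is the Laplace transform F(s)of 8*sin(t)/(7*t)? 8*atan(1/s)/7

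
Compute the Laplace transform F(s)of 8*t 8/s^2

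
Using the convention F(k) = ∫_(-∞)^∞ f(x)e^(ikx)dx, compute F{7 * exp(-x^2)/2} 7 * sqrt(pi) * exp(-k^2/4)/2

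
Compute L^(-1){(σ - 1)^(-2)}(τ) τ * exp(τ)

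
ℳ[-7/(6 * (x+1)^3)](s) -7 * pi * (s - 2) * (s - 1)/(12 * sin(pi * s))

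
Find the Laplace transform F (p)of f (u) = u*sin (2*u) 4*p/ (p^2 + 4)^2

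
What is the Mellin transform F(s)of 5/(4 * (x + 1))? 5 * pi * csc(pi * s)/4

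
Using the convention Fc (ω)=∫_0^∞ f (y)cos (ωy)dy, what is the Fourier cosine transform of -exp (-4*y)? -4/ (ω^2 + 16)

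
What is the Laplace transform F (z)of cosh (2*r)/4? z/ (4*(z^2 - 4))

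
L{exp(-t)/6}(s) 1/(6*(s + 1))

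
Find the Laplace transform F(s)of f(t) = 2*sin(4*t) 8/(s^2+16)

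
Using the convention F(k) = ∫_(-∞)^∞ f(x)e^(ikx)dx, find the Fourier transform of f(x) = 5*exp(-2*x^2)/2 5*sqrt(2)*sqrt(pi)*exp(-k^2/8)/4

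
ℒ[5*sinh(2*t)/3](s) 10/(3*(s^2 - 4))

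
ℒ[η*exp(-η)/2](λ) 1/(2*(λ + 1)^2)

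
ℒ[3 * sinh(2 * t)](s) 6/(s^2 - 4)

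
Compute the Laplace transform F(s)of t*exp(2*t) (s - 2)^(-2)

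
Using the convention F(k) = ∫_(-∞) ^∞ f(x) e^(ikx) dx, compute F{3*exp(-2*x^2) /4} 3*sqrt(2)*sqrt(pi)*exp(-k^2/8) /8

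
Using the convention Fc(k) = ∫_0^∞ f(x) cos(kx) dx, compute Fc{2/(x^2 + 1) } pi*exp(-k) 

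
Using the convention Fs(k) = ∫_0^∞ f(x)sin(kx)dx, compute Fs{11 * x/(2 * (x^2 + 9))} 11 * pi * exp(-3 * k)/4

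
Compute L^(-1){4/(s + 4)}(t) 4 * exp(-4 * t)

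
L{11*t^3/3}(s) 22/s^4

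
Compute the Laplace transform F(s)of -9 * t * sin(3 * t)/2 -27 * s/(s^2 + 9)^2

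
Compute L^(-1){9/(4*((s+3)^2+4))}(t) 9*exp(-3*t)*sin(2*t)/8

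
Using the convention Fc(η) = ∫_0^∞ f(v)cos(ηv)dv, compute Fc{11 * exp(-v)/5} 11/(5 * (η^2 + 1))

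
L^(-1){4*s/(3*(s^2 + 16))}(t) 4*cos(4*t)/3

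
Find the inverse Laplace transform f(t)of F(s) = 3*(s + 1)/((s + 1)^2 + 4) 3*exp(-t)*cos(2*t)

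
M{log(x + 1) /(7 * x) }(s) -pi * csc(pi * s) /(7 * s - 7) 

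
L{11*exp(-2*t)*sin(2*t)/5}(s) 22/(5*((s + 2)^2 + 4))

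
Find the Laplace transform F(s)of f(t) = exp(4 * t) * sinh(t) 1/((s - 4)^2 - 1)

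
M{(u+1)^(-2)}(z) (-pi*z+pi)/sin(pi*z)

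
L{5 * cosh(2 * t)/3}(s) 5 * s/(3 * (s^2 - 4))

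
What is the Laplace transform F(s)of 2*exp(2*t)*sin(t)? 2/((s - 2)^2+1)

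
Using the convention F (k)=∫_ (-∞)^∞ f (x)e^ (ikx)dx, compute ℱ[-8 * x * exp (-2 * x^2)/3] -sqrt (2) * I * sqrt (pi) * k * exp (-k^2/8)/3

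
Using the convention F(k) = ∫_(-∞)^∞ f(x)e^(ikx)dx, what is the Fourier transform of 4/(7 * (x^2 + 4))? 2 * pi * exp(-2 * Abs(k))/7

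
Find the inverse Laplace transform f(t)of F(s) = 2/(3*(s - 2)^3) t^2*exp(2*t)/3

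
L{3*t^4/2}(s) 36/s^5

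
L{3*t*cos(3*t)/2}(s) 3*(s^2 - 9)/(2*(s^2 + 9)^2)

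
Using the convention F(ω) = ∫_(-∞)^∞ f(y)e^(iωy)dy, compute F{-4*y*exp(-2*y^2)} -sqrt(2)*I*sqrt(pi)*ω*exp(-ω^2/8)/2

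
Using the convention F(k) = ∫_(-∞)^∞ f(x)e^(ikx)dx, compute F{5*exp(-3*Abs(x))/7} 30/(7*(k^2 + 9))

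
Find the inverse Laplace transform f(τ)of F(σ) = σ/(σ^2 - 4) cosh(2*τ)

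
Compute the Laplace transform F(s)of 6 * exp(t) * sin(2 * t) 12/((s - 1)^2 + 4)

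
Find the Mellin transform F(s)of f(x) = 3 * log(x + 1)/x -3 * pi * csc(pi * s)/(s - 1)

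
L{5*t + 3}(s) 5/s^2 + 3/s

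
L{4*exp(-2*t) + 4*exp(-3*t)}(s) 4/(s + 3) + 4/(s + 2)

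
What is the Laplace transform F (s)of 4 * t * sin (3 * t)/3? 8 * s/ (s^2 + 9)^2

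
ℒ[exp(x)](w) 1/(w - 1)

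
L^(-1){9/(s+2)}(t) 9*exp(-2*t)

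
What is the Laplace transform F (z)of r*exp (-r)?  (z + 1)^ (-2)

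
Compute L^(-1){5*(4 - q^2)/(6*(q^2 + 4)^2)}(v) -5*v*cos(2*v)/6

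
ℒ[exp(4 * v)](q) 1/(q - 4)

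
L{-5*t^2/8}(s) -5/(4*s^3)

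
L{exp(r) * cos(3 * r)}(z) (z - 1)/((z - 1)^2 + 9)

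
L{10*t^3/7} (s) 60/ (7*s^4)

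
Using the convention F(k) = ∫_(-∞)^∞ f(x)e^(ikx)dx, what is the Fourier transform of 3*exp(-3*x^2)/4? sqrt(3)*sqrt(pi)*exp(-k^2/12)/4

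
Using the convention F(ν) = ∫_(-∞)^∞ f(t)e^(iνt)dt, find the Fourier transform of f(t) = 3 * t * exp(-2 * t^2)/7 3 * sqrt(2) * I * sqrt(pi) * ν * exp(-ν^2/8)/56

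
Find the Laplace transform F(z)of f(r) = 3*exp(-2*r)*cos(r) 3*(z + 2)/((z + 2)^2 + 1)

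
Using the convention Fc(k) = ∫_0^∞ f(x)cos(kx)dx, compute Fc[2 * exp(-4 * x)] 8/(k^2+16)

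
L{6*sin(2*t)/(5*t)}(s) 6*atan(2/s)/5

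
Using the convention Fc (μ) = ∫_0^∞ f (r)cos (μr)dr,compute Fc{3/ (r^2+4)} 3 * pi * exp (-2 * μ)/4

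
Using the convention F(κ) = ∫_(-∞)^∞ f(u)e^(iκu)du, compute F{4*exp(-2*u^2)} 2*sqrt(2)*sqrt(pi)*exp(-κ^2/8)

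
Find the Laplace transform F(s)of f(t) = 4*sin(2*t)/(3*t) 4*atan(2/s)/3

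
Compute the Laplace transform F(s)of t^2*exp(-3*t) 2/(s + 3)^3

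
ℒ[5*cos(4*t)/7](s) 5*s/(7*(s^2 + 16))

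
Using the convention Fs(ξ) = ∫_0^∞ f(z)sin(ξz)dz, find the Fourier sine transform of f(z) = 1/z pi/2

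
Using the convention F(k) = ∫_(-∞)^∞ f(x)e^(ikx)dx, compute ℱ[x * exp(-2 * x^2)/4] sqrt(2) * I * sqrt(pi) * k * exp(-k^2/8)/32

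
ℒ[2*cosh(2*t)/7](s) 2*s/(7*(s^2-4))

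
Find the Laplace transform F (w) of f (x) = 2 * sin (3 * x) 6/ (w^2 + 9) 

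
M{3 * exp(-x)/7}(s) 3 * gamma(s)/7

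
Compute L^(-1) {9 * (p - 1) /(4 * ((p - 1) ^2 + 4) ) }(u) 9 * exp(u) * cos(2 * u) /4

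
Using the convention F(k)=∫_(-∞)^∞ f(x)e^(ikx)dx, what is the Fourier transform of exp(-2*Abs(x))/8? 1/(2*(k^2 + 4))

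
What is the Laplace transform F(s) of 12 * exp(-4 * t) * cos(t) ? 12 * (s+4) /((s+4) ^2+1) 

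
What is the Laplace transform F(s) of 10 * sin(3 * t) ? 30/(s^2 + 9) 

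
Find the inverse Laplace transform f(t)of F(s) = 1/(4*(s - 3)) exp(3*t)/4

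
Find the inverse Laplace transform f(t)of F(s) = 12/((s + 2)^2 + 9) 4*exp(-2*t)*sin(3*t)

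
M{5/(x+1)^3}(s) 5*pi*(s - 2)*(s - 1)/(2*sin(pi*s))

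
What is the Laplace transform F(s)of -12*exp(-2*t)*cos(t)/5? 12*(-s - 2)/(5*((s + 2)^2 + 1))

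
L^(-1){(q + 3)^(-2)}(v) v*exp(-3*v)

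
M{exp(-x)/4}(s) gamma(s)/4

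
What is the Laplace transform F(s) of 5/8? 5/(8*s) 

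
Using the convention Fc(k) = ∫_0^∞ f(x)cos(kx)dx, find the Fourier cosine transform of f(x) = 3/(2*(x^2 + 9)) pi*exp(-3*k)/4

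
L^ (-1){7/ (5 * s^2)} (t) 7 * t/5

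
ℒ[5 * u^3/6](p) 5/p^4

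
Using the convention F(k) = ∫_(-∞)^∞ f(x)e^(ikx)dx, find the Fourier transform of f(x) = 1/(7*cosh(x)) pi/(7*cosh(pi*k/2))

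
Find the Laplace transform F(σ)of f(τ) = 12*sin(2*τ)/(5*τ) 12*atan(2/σ)/5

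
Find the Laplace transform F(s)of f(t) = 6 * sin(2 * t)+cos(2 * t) 12/(s^2+4)+s/(s^2+4)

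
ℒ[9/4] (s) 9/(4*s)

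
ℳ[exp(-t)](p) gamma(p)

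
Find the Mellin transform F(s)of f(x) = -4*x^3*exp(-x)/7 -4*gamma(s + 3)/7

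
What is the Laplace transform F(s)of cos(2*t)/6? s/(6*(s^2+4))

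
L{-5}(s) -5/s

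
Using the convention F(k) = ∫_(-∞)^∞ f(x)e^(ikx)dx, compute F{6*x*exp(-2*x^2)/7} 3*sqrt(2)*I*sqrt(pi)*k*exp(-k^2/8)/28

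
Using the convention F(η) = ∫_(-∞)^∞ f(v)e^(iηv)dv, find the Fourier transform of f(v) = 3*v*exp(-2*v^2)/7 3*sqrt(2)*I*sqrt(pi)*η*exp(-η^2/8)/56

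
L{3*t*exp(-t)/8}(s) 3/(8*(s + 1)^2)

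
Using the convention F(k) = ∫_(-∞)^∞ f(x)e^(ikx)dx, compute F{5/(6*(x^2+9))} 5*pi*exp(-3*Abs(k))/18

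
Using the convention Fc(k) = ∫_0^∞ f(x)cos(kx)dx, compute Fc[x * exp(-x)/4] (1 - k^2)/(4 * (k^2 + 1)^2)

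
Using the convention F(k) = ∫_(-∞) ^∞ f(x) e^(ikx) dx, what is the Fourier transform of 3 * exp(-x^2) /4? 3 * sqrt(pi) * exp(-k^2/4) /4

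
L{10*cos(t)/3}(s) 10*s/(3*(s^2 + 1))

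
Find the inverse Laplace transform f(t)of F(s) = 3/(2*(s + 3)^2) 3*t*exp(-3*t)/2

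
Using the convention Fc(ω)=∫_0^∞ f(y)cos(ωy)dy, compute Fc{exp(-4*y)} 4/(ω^2 + 16)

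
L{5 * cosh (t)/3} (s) 5 * s/ (3 * (s^2 - 1))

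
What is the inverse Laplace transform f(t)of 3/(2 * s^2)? 3 * t/2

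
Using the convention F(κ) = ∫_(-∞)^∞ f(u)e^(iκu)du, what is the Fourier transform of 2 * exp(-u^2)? 2 * sqrt(pi) * exp(-κ^2/4)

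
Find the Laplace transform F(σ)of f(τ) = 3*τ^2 6/σ^3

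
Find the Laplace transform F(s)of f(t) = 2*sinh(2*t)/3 4/(3*(s^2 - 4))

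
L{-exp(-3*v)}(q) -1/(q + 3)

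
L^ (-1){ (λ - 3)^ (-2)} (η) η * exp (3 * η)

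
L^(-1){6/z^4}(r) r^3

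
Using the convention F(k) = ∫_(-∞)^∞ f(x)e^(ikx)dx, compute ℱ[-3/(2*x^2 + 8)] -3*pi*exp(-2*Abs(k))/4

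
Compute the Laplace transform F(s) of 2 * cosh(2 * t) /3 2 * s/(3 * (s^2 - 4) ) 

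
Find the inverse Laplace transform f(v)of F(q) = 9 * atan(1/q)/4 9 * sin(v)/(4 * v)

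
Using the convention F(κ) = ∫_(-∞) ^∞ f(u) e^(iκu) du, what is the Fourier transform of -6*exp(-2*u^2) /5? -3*sqrt(2)*sqrt(pi)*exp(-κ^2/8) /5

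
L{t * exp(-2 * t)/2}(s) 1/(2 * (s + 2)^2)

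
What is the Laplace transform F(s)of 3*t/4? 3/(4*s^2)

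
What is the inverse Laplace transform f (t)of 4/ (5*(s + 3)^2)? 4*t*exp (-3*t)/5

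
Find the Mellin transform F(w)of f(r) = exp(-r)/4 gamma(w)/4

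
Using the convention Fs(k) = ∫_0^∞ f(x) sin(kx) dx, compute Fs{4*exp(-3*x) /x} 4*atan(k/3) 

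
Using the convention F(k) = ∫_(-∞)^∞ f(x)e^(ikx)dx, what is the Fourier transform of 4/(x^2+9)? 4 * pi * exp(-3 * Abs(k))/3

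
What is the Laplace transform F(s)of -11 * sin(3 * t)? -33/(s^2 + 9)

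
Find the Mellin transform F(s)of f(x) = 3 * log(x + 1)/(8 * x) -3 * pi * csc(pi * s)/(8 * s - 8)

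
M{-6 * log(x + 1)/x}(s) 6 * pi * csc(pi * s)/(s - 1)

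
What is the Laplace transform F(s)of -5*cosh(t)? -5*s/(s^2 - 1)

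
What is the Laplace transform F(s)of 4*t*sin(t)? 8*s/(s^2 + 1)^2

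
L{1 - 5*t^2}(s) 1/s - 10/s^3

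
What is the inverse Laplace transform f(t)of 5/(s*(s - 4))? 5*exp(2*t)*sinh(2*t)/2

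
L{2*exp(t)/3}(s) 2/(3*(s - 1))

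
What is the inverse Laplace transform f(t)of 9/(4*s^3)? 9*t^2/8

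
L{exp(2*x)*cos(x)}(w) (w - 2)/((w - 2)^2 + 1)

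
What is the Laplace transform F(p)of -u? -1/p^2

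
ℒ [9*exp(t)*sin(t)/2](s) 9/(2*((s - 1)^2 + 1))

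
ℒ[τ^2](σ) 2/σ^3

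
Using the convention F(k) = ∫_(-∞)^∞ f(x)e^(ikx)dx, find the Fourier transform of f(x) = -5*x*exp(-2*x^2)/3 -5*sqrt(2)*I*sqrt(pi)*k*exp(-k^2/8)/24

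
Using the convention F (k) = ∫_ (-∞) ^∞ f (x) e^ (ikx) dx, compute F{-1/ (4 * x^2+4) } -pi * exp (-Abs (k) ) /4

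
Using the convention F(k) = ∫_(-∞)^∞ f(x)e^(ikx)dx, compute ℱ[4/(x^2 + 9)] 4*pi*exp(-3*Abs(k))/3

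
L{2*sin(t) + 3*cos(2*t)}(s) 3*s/(s^2 + 4) + 2/(s^2 + 1)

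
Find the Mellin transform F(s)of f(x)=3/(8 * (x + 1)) 3 * pi * csc(pi * s)/8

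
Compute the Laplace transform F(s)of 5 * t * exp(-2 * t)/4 5/(4 * (s+2)^2)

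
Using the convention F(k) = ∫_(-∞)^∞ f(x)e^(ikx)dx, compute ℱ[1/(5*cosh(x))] pi/(5*cosh(pi*k/2))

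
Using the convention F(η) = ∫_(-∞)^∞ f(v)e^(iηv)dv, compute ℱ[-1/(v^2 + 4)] -pi*exp(-2*Abs(η))/2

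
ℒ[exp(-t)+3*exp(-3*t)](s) 1/(s+1)+3/(s+3)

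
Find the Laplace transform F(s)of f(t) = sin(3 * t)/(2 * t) atan(3/s)/2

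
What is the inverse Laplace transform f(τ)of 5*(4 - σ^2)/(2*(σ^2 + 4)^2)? -5*τ*cos(2*τ)/2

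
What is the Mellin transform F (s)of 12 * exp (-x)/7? 12 * gamma (s)/7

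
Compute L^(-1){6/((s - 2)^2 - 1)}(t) 6*exp(2*t)*sinh(t)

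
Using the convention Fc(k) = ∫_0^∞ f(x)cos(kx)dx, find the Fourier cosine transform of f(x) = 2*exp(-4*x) 8/(k^2 + 16)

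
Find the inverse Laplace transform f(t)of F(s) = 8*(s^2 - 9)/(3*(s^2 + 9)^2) 8*t*cos(3*t)/3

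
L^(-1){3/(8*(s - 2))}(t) 3*exp(2*t)/8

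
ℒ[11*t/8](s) 11/(8*s^2) 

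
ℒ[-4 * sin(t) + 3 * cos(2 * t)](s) 3 * s/(s^2 + 4)-4/(s^2 + 1)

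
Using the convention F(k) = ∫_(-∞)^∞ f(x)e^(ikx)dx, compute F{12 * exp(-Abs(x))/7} 24/(7 * (k^2 + 1))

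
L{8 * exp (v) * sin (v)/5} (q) 8/ (5 * ( (q - 1)^2 + 1))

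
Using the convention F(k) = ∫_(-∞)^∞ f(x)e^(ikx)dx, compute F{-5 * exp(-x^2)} -5 * sqrt(pi) * exp(-k^2/4)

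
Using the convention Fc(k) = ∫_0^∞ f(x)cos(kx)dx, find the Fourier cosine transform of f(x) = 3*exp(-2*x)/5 6/(5*(k^2 + 4))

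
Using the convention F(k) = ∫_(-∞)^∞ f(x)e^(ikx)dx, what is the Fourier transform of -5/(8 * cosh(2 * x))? -5 * pi/(16 * cosh(pi * k/4))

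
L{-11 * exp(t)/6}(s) -11/(6 * s - 6)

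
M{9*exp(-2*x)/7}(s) 9*gamma(s)/(7*2^s)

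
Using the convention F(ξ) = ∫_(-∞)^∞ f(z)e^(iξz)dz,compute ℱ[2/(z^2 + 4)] pi*exp(-2*Abs(ξ))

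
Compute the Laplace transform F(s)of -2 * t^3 -12/s^4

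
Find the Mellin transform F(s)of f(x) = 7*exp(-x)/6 7*gamma(s)/6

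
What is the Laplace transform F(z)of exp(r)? 1/(z - 1)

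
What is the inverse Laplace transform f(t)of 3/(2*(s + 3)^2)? 3*t*exp(-3*t)/2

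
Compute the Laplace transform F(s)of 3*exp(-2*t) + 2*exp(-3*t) 2/(s + 3) + 3/(s + 2)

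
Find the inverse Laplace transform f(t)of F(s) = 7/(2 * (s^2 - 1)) 7 * sinh(t)/2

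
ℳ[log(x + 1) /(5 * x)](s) -pi * csc(pi * s) /(5 * s - 5) 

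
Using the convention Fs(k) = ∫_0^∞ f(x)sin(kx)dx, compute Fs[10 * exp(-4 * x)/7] 10 * k/(7 * (k^2 + 16))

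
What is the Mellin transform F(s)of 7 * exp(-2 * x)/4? 7 * gamma(s)/(4 * 2^s)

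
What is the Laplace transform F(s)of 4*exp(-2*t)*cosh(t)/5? 4*(s+2)/(5*((s+2)^2 - 1))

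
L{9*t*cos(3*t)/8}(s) 9*(s^2-9)/(8*(s^2 + 9)^2)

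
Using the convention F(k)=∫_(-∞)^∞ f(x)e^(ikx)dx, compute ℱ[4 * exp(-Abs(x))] 8/(k^2+1)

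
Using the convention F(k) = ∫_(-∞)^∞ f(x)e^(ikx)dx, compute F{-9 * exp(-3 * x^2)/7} -3 * sqrt(3) * sqrt(pi) * exp(-k^2/12)/7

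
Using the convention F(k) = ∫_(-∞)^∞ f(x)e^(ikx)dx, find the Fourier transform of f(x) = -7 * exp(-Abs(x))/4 -7/(2 * k^2 + 2)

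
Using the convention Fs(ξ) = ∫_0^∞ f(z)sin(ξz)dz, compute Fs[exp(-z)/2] ξ/(2*(ξ^2 + 1))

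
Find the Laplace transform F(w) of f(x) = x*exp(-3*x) (w + 3) ^(-2) 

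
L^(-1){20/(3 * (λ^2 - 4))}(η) 10 * sinh(2 * η)/3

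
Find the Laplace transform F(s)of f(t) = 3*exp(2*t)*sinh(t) 3/((s - 2)^2 - 1)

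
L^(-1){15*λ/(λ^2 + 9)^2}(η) 5*η*sin(3*η)/2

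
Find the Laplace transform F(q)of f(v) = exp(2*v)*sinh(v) 1/((q - 2)^2-1)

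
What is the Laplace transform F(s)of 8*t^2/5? 16/(5*s^3)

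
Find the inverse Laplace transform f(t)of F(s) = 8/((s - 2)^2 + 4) 4*exp(2*t)*sin(2*t)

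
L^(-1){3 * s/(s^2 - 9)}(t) 3 * cosh(3 * t)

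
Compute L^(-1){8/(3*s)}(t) 8/3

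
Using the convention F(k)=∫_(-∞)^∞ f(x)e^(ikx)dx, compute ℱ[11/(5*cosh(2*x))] 11*pi/(10*cosh(pi*k/4))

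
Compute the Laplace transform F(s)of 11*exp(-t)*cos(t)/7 11*(s + 1)/(7*((s + 1)^2 + 1))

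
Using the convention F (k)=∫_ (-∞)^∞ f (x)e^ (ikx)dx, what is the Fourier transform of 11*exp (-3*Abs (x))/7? 66/ (7*(k^2+9))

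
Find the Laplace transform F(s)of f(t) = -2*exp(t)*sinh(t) -2/(s*(s - 2))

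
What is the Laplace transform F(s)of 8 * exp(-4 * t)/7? 8/(7 * (s + 4))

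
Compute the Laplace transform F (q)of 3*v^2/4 3/ (2*q^3)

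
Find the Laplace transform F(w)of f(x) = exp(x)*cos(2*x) (w - 1)/((w - 1)^2 + 4)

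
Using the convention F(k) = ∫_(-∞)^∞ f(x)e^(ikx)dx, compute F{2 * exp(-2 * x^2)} sqrt(2) * sqrt(pi) * exp(-k^2/8)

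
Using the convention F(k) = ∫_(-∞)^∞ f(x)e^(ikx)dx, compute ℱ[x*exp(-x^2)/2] I*sqrt(pi)*k*exp(-k^2/4)/4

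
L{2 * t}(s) 2/s^2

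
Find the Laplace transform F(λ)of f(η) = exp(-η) 1/(λ + 1)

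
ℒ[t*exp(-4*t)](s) (s + 4)^(-2)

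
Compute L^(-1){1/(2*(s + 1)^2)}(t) t*exp(-t)/2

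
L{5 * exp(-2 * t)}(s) 5/(s + 2)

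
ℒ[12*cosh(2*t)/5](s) 12*s/(5*(s^2-4))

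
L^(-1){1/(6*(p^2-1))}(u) sinh(u)/6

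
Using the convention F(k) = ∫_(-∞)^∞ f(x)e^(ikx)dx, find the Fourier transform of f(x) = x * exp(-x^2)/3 I * sqrt(pi) * k * exp(-k^2/4)/6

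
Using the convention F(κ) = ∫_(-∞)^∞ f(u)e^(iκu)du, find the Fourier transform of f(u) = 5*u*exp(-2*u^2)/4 5*sqrt(2)*I*sqrt(pi)*κ*exp(-κ^2/8)/32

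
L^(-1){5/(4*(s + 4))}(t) 5*exp(-4*t)/4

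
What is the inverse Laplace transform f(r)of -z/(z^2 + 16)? -cos(4 * r)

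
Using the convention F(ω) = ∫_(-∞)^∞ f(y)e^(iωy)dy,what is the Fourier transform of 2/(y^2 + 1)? 2 * pi * exp(-Abs(ω))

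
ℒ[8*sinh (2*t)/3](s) 16/ (3*(s^2-4))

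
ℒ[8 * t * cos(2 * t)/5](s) 8 * (s^2-4)/(5 * (s^2 + 4)^2)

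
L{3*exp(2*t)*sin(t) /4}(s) 3/(4*((s - 2) ^2 + 1) ) 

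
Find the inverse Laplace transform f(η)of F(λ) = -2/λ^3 -η^2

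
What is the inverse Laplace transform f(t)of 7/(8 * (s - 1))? 7 * exp(t)/8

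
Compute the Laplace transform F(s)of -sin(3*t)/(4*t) -atan(3/s)/4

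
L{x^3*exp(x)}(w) 6/(w - 1)^4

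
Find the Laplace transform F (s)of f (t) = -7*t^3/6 -7/s^4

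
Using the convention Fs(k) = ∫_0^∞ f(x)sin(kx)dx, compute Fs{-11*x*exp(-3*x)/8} -33*k/(4*(k^2 + 9)^2)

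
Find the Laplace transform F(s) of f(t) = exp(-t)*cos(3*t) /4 (s + 1) /(4*((s + 1) ^2 + 9) ) 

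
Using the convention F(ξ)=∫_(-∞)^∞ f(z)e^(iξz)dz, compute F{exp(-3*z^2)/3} sqrt(3)*sqrt(pi)*exp(-ξ^2/12)/9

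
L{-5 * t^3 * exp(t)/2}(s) -15/(s - 1)^4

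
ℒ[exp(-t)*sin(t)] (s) 1/((s + 1) ^2 + 1) 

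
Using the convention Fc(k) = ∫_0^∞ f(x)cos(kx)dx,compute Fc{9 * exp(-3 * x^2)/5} 3 * sqrt(3) * sqrt(pi) * exp(-k^2/12)/10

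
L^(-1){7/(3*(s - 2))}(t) 7*exp(2*t)/3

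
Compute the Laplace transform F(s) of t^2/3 2/(3*s^3) 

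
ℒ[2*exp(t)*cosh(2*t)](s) 2*(s - 1)/((s - 1)^2 - 4)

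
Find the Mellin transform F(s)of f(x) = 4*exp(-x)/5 4*gamma(s)/5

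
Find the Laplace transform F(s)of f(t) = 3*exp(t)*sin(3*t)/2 9/(2*((s - 1)^2 + 9))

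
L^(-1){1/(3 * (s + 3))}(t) exp(-3 * t)/3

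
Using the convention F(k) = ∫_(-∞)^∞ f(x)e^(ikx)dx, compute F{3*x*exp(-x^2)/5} 3*I*sqrt(pi)*k*exp(-k^2/4)/10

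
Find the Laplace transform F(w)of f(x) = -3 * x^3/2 -9/w^4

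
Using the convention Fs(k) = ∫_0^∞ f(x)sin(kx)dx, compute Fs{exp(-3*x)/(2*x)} atan(k/3)/2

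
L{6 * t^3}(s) 36/s^4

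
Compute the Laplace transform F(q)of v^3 6/q^4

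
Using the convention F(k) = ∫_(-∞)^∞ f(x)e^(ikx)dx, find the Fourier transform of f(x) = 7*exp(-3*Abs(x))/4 21/(2*(k^2 + 9))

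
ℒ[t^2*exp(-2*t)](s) 2/(s + 2) ^3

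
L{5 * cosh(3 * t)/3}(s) 5 * s/(3 * (s^2 - 9))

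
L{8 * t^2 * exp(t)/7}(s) 16/(7 * (s - 1)^3)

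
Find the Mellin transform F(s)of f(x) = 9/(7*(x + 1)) 9*pi*csc(pi*s)/7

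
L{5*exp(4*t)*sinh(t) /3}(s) 5/(3*((s - 4) ^2-1) ) 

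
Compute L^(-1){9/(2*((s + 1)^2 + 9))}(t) 3*exp(-t)*sin(3*t)/2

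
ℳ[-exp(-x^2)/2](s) -gamma(s/2)/4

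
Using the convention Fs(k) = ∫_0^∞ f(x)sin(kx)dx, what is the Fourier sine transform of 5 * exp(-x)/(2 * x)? 5 * atan(k)/2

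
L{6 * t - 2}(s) 6/s^2-2/s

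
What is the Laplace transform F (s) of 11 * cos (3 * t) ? 11 * s/ (s^2 + 9) 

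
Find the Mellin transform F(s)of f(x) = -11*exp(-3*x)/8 -11*gamma(s)/(8*3^s)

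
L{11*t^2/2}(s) 11/s^3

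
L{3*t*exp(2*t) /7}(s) 3/(7*(s - 2) ^2) 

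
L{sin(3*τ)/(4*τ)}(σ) atan(3/σ)/4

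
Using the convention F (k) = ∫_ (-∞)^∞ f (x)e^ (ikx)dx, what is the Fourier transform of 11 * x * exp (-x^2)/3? 11 * I * sqrt (pi) * k * exp (-k^2/4)/6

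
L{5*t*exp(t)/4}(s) 5/(4*(s - 1)^2)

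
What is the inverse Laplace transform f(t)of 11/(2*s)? 11/2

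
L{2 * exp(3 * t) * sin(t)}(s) 2/((s - 3)^2 + 1)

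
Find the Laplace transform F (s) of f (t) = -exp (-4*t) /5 -1/ (5*s + 20) 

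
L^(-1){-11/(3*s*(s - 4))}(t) -11*exp(2*t)*sinh(2*t)/6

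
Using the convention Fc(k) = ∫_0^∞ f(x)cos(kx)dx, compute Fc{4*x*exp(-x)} 4*(1 - k^2)/(k^2 + 1)^2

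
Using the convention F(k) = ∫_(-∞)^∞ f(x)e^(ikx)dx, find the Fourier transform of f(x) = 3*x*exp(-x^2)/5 3*I*sqrt(pi)*k*exp(-k^2/4)/10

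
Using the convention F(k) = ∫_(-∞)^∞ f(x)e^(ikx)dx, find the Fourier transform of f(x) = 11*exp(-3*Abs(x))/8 33/(4*(k^2 + 9))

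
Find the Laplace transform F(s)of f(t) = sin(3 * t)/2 3/(2 * (s^2 + 9))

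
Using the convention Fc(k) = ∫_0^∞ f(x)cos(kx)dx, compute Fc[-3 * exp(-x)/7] -3/(7 * k^2 + 7)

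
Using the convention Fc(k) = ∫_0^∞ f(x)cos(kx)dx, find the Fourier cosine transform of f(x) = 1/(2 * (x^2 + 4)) pi * exp(-2 * k)/8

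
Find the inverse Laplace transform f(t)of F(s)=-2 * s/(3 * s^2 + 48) -2 * cos(4 * t)/3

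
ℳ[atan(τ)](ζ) -pi*sec(pi*ζ/2)/(2*ζ)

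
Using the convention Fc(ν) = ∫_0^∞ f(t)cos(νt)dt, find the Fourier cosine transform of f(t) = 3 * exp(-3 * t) 9/(ν^2 + 9)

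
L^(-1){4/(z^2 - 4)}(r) 2 * sinh(2 * r)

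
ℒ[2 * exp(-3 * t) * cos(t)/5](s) 2 * (s + 3)/(5 * ((s + 3)^2 + 1))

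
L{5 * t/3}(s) 5/(3 * s^2) 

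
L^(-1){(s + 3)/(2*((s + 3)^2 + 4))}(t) exp(-3*t)*cos(2*t)/2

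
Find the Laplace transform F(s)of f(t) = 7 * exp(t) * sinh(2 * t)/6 7/(3 * ((s - 1)^2 - 4))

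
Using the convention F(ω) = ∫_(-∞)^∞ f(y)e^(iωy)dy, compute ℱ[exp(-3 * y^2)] sqrt(3) * sqrt(pi) * exp(-ω^2/12)/3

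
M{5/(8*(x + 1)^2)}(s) -5*pi*(s - 1)/(8*sin(pi*s))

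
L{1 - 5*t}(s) 1/s - 5/s^2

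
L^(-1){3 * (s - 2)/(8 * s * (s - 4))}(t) 3 * exp(2 * t) * cosh(2 * t)/8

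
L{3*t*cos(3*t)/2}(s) 3*(s^2-9)/(2*(s^2 + 9)^2)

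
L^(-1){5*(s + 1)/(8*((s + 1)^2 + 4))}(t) 5*exp(-t)*cos(2*t)/8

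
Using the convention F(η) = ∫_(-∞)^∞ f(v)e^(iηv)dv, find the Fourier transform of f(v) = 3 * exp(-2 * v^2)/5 3 * sqrt(2) * sqrt(pi) * exp(-η^2/8)/10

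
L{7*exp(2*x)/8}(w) 7/(8*(w - 2))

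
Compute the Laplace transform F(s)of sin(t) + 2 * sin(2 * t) 1/(s^2 + 1) + 4/(s^2 + 4)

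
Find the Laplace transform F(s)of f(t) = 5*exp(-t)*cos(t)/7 5*(s + 1)/(7*((s + 1)^2 + 1))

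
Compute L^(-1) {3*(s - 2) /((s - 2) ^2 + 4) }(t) 3*exp(2*t)*cos(2*t) 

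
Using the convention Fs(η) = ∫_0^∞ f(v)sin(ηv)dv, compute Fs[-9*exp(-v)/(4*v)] -9*atan(η)/4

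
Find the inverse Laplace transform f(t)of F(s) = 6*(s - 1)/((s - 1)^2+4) 6*exp(t)*cos(2*t)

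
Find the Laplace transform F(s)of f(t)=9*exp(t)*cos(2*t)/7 9*(s - 1)/(7*((s - 1)^2 + 4))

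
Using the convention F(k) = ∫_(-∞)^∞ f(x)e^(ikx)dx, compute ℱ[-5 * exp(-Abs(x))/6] -5/(3 * k^2 + 3)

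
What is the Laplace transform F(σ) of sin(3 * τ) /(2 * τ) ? atan(3/σ) /2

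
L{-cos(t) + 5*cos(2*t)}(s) 5*s/(s^2 + 4)- s/(s^2 + 1)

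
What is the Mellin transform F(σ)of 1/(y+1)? pi * csc(pi * σ)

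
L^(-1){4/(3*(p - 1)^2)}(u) 4*u*exp(u)/3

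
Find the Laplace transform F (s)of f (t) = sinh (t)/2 1/ (2*(s^2 - 1))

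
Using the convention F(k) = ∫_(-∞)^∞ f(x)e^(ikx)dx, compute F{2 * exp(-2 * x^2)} sqrt(2) * sqrt(pi) * exp(-k^2/8)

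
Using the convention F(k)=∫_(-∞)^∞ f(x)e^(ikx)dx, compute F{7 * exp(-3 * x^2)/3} 7 * sqrt(3) * sqrt(pi) * exp(-k^2/12)/9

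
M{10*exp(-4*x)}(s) 10*gamma(s)/2^(2*s)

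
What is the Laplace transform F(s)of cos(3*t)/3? s/(3*(s^2 + 9))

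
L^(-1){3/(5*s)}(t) 3/5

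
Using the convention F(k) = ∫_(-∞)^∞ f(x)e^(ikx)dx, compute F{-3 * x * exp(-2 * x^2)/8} -3 * sqrt(2) * I * sqrt(pi) * k * exp(-k^2/8)/64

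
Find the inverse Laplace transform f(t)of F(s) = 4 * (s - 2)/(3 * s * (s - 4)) 4 * exp(2 * t) * cosh(2 * t)/3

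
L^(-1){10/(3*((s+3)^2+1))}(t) 10*exp(-3*t)*sin(t)/3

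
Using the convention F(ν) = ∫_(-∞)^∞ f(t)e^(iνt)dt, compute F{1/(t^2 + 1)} pi*exp(-Abs(ν))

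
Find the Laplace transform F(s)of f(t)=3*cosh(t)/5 3*s/(5*(s^2 - 1))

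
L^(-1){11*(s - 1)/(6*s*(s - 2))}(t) 11*exp(t)*cosh(t)/6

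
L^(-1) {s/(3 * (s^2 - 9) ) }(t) cosh(3 * t) /3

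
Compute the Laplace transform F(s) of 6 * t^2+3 12/s^3+3/s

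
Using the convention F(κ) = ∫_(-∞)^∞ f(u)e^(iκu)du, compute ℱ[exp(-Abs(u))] 2/(κ^2 + 1)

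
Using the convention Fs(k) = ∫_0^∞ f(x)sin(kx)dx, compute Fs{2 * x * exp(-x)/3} 4 * k/(3 * (k^2 + 1)^2)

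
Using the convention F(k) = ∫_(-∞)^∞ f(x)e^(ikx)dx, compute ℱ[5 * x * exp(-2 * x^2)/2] 5 * sqrt(2) * I * sqrt(pi) * k * exp(-k^2/8)/16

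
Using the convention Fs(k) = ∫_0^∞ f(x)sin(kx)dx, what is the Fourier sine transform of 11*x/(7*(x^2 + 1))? 11*pi*exp(-k)/14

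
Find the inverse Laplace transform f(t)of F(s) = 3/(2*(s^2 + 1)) 3*sin(t)/2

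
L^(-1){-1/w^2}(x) -x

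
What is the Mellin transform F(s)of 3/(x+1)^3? 3 * pi * (s - 2) * (s - 1)/(2 * sin(pi * s))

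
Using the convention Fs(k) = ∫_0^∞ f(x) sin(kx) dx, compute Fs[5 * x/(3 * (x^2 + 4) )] 5 * pi * exp(-2 * k) /6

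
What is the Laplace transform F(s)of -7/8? -7/(8*s)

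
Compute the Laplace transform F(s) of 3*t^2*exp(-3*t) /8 3/(4*(s + 3) ^3) 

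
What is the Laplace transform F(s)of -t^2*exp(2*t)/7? -2/(7*(s - 2)^3)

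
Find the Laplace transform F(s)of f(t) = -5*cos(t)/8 -5*s/(8*s^2 + 8)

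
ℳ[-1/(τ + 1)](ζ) -pi*csc(pi*ζ)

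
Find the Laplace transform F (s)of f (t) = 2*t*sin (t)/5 4*s/ (5*(s^2 + 1)^2)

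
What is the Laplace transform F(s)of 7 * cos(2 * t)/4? 7 * s/(4 * (s^2 + 4))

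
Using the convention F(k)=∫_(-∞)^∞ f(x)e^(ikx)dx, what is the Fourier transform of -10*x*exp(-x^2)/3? -5*I*sqrt(pi)*k*exp(-k^2/4)/3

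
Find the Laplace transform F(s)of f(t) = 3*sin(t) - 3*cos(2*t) 3/(s^2 + 1) - 3*s/(s^2 + 4)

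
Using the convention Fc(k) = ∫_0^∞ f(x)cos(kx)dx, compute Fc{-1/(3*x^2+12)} -pi*exp(-2*k)/12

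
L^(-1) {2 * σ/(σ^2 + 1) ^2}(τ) τ * sin(τ) 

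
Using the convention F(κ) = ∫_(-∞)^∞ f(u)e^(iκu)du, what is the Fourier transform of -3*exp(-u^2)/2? -3*sqrt(pi)*exp(-κ^2/4)/2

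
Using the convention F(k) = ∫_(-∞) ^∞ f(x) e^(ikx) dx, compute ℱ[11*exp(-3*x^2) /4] 11*sqrt(3)*sqrt(pi)*exp(-k^2/12) /12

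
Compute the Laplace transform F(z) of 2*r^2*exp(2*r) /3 4/(3*(z - 2) ^3) 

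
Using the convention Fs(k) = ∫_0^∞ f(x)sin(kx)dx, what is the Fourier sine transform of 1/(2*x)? pi/4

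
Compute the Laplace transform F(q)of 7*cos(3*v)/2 7*q/(2*(q^2+9))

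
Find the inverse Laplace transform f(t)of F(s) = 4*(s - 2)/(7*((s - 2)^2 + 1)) 4*exp(2*t)*cos(t)/7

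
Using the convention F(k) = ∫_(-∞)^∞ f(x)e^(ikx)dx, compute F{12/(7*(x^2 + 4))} 6*pi*exp(-2*Abs(k))/7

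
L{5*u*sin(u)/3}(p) 10*p/(3*(p^2 + 1)^2)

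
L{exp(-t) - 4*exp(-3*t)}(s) 1/(s+1) - 4/(s+3)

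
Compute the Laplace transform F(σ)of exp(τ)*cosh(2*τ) (σ - 1)/((σ - 1)^2 - 4)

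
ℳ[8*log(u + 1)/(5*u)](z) -8*pi*csc(pi*z)/(5*z - 5)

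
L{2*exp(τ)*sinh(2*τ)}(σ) 4/((σ - 1)^2-4)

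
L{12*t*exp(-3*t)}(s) 12/(s+3)^2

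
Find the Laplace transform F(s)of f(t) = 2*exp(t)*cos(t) 2*(s - 1)/((s - 1)^2+1)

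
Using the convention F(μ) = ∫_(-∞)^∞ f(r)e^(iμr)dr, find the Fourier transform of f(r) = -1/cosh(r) -pi/cosh(pi*μ/2)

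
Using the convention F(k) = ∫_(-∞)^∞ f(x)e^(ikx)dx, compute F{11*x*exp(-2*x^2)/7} 11*sqrt(2)*I*sqrt(pi)*k*exp(-k^2/8)/56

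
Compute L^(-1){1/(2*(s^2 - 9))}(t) sinh(3*t)/6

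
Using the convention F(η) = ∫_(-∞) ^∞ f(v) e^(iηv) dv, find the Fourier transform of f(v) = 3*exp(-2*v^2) 3*sqrt(2)*sqrt(pi)*exp(-η^2/8) /2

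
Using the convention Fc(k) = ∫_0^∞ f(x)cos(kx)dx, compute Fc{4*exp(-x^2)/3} 2*sqrt(pi)*exp(-k^2/4)/3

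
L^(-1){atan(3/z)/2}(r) sin(3 * r)/(2 * r)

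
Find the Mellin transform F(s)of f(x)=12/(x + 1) 12*pi*csc(pi*s)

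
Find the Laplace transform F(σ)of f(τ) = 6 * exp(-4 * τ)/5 6/(5 * (σ + 4))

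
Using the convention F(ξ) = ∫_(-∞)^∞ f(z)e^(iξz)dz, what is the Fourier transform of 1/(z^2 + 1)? pi*exp(-Abs(ξ))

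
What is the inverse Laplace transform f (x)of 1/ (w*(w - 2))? exp (x)*sinh (x)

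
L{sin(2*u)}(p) 2/(p^2 + 4)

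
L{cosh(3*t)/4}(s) s/(4*(s^2-9))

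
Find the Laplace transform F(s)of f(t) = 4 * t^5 480/s^6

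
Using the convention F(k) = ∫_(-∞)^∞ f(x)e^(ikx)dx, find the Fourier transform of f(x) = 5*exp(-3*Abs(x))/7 30/(7*(k^2+9))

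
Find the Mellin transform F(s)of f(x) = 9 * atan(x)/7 -9 * pi * sec(pi * s/2)/(14 * s)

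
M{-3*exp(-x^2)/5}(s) -3*gamma(s/2)/10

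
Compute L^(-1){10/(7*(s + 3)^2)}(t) 10*t*exp(-3*t)/7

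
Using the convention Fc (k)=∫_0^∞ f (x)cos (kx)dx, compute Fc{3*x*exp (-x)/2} 3*(1 - k^2)/ (2*(k^2 + 1)^2)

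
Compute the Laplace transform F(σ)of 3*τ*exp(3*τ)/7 3/(7*(σ - 3)^2)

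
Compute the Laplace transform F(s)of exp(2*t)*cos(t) (s - 2)/((s - 2)^2 + 1)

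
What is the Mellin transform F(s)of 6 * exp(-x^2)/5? 3 * gamma(s/2)/5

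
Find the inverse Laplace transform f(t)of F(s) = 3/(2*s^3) 3*t^2/4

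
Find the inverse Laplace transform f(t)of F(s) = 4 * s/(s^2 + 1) 4 * cos(t)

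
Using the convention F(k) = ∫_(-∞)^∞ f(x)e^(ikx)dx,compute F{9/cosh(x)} 9*pi/cosh(pi*k/2)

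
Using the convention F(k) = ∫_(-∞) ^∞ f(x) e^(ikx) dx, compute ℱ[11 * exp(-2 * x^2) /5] 11 * sqrt(2) * sqrt(pi) * exp(-k^2/8) /10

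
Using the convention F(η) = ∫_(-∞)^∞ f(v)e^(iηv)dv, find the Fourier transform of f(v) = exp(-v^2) sqrt(pi) * exp(-η^2/4)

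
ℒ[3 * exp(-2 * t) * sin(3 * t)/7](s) 9/(7 * ((s + 2)^2 + 9))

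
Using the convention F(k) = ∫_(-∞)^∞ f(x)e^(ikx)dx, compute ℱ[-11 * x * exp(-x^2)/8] -11 * I * sqrt(pi) * k * exp(-k^2/4)/16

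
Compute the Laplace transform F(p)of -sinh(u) -1/(p^2 - 1)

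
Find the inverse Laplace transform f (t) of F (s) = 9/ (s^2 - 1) 9 * sinh (t) 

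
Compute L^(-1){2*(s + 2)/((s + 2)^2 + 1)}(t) 2*exp(-2*t)*cos(t)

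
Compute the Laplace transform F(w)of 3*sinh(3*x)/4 9/(4*(w^2 - 9))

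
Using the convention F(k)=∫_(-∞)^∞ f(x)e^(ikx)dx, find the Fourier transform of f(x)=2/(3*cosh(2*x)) pi/(3*cosh(pi*k/4))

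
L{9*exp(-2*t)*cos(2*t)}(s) 9*(s + 2)/((s + 2)^2 + 4)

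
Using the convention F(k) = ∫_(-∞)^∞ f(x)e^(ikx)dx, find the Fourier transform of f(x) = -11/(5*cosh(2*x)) -11*pi/(10*cosh(pi*k/4))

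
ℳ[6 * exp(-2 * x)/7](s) 6 * gamma(s)/(7 * 2^s)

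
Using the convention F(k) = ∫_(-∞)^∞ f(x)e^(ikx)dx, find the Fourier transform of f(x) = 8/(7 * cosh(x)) 8 * pi/(7 * cosh(pi * k/2))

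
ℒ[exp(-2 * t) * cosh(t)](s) (s + 2)/((s + 2)^2 - 1)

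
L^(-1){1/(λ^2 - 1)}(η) sinh(η)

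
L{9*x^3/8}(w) 27/(4*w^4)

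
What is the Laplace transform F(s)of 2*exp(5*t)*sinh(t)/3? 2/(3*((s - 5)^2 - 1))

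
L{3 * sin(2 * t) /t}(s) 3 * atan(2/s) 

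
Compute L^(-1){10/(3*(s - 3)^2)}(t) 10*t*exp(3*t)/3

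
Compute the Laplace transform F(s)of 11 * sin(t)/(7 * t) 11 * atan(1/s)/7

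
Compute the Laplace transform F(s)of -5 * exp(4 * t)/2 -5/(2 * s - 8)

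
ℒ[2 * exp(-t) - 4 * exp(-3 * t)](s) 2/(s + 1) - 4/(s + 3)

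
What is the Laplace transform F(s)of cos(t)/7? s/(7 * (s^2 + 1))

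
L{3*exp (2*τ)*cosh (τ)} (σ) 3*(σ - 2)/ ( (σ - 2)^2 - 1)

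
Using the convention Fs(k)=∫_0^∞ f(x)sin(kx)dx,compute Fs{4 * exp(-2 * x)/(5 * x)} 4 * atan(k/2)/5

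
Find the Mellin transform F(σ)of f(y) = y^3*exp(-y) gamma(σ+3)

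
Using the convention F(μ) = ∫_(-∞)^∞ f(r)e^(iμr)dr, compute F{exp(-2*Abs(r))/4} 1/(μ^2 + 4)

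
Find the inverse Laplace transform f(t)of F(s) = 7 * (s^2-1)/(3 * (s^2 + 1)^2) 7 * t * cos(t)/3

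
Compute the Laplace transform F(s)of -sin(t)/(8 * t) -atan(1/s)/8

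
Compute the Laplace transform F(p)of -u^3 -6/p^4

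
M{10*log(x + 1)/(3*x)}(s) -10*pi*csc(pi*s)/(3*s - 3)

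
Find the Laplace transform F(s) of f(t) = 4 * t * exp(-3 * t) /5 4/(5 * (s + 3) ^2) 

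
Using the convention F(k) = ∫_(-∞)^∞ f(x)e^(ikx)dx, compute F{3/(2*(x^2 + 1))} 3*pi*exp(-Abs(k))/2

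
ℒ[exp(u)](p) 1/(p - 1)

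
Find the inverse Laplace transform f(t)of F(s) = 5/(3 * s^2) 5 * t/3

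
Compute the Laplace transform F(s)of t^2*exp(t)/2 (s - 1)^(-3)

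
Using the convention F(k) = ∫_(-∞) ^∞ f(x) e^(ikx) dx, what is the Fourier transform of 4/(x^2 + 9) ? 4 * pi * exp(-3 * Abs(k) ) /3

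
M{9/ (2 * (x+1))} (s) 9 * pi * csc (pi * s)/2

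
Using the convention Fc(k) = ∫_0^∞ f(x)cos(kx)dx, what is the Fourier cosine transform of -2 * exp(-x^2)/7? -sqrt(pi) * exp(-k^2/4)/7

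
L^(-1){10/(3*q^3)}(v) 5*v^2/3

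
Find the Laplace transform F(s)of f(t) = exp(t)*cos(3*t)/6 (s - 1)/(6*((s - 1)^2 + 9))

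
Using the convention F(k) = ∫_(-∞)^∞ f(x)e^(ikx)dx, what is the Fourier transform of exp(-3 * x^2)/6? sqrt(3) * sqrt(pi) * exp(-k^2/12)/18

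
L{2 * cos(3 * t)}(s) 2 * s/(s^2+9)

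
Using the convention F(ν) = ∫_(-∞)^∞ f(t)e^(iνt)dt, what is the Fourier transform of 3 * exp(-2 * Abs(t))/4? 3/(ν^2 + 4)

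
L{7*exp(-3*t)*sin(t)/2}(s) 7/(2*((s+3)^2+1))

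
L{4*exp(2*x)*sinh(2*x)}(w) 8/(w*(w - 4))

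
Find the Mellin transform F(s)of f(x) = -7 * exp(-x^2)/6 -7 * gamma(s/2)/12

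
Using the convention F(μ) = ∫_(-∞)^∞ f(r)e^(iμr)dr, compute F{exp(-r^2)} sqrt(pi) * exp(-μ^2/4)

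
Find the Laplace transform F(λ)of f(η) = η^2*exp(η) 2/(λ - 1)^3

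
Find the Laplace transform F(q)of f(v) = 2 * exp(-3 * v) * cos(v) 2 * (q + 3)/((q + 3)^2 + 1)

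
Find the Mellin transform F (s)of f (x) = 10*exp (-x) 10*gamma (s)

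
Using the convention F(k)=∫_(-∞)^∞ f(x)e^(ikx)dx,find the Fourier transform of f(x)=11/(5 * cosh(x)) 11 * pi/(5 * cosh(pi * k/2))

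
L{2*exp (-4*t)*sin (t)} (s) 2/ ( (s+4)^2+1)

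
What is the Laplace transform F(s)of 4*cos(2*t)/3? 4*s/(3*(s^2 + 4))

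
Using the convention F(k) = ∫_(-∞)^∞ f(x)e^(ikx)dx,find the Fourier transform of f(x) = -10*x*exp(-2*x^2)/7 -5*sqrt(2)*I*sqrt(pi)*k*exp(-k^2/8)/28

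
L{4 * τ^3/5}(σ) 24/(5 * σ^4)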